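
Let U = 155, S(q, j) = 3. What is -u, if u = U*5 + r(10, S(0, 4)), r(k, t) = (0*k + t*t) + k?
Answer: -794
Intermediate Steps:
r(k, t) = k + t² (r(k, t) = (0 + t²) + k = t² + k = k + t²)
u = 794 (u = 155*5 + (10 + 3²) = 775 + (10 + 9) = 775 + 19 = 794)
-u = -1*794 = -794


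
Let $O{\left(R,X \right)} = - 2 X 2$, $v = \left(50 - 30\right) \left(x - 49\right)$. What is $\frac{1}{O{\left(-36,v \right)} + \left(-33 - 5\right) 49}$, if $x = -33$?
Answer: $\frac{1}{4698} \approx 0.00021286$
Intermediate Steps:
$v = -1640$ ($v = \left(50 - 30\right) \left(-33 - 49\right) = 20 \left(-82\right) = -1640$)
$O{\left(R,X \right)} = - 4 X$
$\frac{1}{O{\left(-36,v \right)} + \left(-33 - 5\right) 49} = \frac{1}{\left(-4\right) \left(-1640\right) + \left(-33 - 5\right) 49} = \frac{1}{6560 - 1862} = \frac{1}{4698}$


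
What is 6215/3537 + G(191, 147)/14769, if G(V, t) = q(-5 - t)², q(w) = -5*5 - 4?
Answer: 3509776/1934739 ≈ 1.8141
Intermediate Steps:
q(w) = -29 (q(w) = -25 - 4 = -29)
G(V, t) = 841 (G(V, t) = (-29)² = 841)
6215/3537 + G(191, 147)/14769 = 6215/3537 + 841/14769 = 3509776/1934739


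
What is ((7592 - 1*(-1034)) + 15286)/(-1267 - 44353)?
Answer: -5978/11405 ≈ -0.52416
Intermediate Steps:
((7592 - 1*(-1034)) + 15286)/(-1267 - 44353) = ((7592 + 1034) + 15286)/(-45620) = (8626 + 15286)*(-1/45620) = 23912*(-1/45620) = -5978/11405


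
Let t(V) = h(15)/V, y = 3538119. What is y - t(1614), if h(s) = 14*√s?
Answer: 3538119 - 7*√15/807 ≈ 3.5381e+6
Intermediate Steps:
t(V) = 14*√15/V (t(V) = (14*√15)/V = 14*√15/V)
y - t(1614) = 3538119 - 14*√15/1614 = 3538119 - 7*√15/807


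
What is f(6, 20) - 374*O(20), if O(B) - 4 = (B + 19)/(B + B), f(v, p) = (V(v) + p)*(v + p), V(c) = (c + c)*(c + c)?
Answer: 48067/20 ≈ 2403.4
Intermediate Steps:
V(c) = 4*c² (V(c) = (2*c)*(2*c) = 4*c²)
f(v, p) = (p + v)*(p + 4*v²) (f(v, p) = (4*v² + p)*(v + p) = (p + 4*v²)*(p + v) = (p + v)*(p + 4*v²))
O(B) = 4 + (19 + B)/(2*B) (O(B) = 4 + (B + 19)/(B + B) = 4 + (19 + B)/((2*B)) = 4 + (19 + B)*(1/(2*B)) = 4 + (19 + B)/(2*B))
f(6, 20) - 374*O(20) = (20² + 4*6³ + 20*6 + 4*20*6²) - 187*(19 + 9*20)/20 = (400 + 4*216 + 120 + 4*20*36) - 187*(19 + 180)/20 = (400 + 864 + 120 + 2880) - 187*199/20 = 4264 - 374*199/40 = 4264 - 37213/20 = 48067/20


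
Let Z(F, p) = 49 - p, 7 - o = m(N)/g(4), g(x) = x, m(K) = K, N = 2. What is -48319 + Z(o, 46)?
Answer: -48316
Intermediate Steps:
o = 13/2 (o = 7 - 2/4 = 7 - 1*1/2 = 7 - 1/2 = 13/2 ≈ 6.5000)
-48319 + Z(o, 46) = -48319 + (49 - 1*46) = -48319 + (49 - 46) = -48319 + 3 = -48316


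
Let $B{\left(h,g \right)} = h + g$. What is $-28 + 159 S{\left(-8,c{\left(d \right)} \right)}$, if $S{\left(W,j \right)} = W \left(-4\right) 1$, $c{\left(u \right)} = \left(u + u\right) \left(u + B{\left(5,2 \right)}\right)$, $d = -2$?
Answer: $5060$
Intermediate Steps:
$B{\left(h,g \right)} = g + h$
$c{\left(u \right)} = 2 u \left(7 + u\right)$ ($c{\left(u \right)} = \left(u + u\right) \left(u + \left(2 + 5\right)\right) = 2 u \left(u + 7\right) = 2 u \left(7 + u\right)$)
$S{\left(W,j \right)} = - 4 W$ ($S{\left(W,j \right)} = - 4 W 1 = - 4 W$)
$-28 + 159 S{\left(-8,c{\left(d \right)} \right)} = -28 + 159 \left(\left(-4\right) \left(-8\right)\right) = -28 + 159 \cdot 32 = -28 + 5088 = 5060$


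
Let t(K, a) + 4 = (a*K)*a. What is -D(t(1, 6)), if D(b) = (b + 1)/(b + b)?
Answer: -33/64 ≈ -0.51563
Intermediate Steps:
t(K, a) = -4 + K*a**2 (t(K, a) = -4 + (a*K)*a = -4 + (K*a)*a = -4 + K*a**2)
D(b) = (1 + b)/(2*b) (D(b) = (1 + b)/((2*b)) = (1 + b)*(1/(2*b)) = (1 + b)/(2*b))
-D(t(1, 6)) = -(1 + (-4 + 1*6**2))/(2*(-4 + 1*6**2)) = -(1 + (-4 + 1*36))/(2*(-4 + 1*36)) = -(1 + (-4 + 36))/(2*(-4 + 36)) = -(1 + 32)/(2*32) = -33/(2*32) = -1*33/64 = -33/64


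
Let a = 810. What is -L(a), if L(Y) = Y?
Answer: -810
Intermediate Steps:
-L(a) = -1*810 = -810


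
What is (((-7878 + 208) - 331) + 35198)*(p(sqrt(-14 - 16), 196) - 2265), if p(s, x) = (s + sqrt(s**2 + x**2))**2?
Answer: 981566927 + 108788*I*sqrt(287895) ≈ 9.8157e+8 + 5.8371e+7*I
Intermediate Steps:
(((-7878 + 208) - 331) + 35198)*(p(sqrt(-14 - 16), 196) - 2265) = (((-7878 + 208) - 331) + 35198)*((sqrt(-14 - 16) + sqrt((sqrt(-14 - 16))**2 + 196**2))**2 - 2265) = ((-7670 - 331) + 35198)*((sqrt(-30) + sqrt((sqrt(-30))**2 + 38416))**2 - 2265) = (-8001 + 35198)*((I*sqrt(30) + sqrt((I*sqrt(30))**2 + 38416))**2 - 2265) = 27197*((I*sqrt(30) + sqrt(-30 + 38416))**2 - 2265) = 27197*((I*sqrt(30) + sqrt(38386))**2 - 2265) = 27197*((sqrt(38386) + I*sqrt(30))**2 - 2265) = 27197*(-2265 + (sqrt(38386) + I*sqrt(30))**2) = -61601205 + 27197*(sqrt(38386) + I*sqrt(30))**2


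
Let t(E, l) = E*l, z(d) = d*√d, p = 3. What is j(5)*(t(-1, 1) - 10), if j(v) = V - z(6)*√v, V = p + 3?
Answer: -66 + 66*√30 ≈ 295.50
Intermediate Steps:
z(d) = d^(3/2)
V = 6 (V = 3 + 3 = 6)
j(v) = 6 - 6*√6*√v (j(v) = 6 - 6^(3/2)*√v = 6 - 6*√6*√v)
j(5)*(t(-1, 1) - 10) = (6 - 6*√6*√5)*(-1*1 - 10) = (6 - 6*√30)*(-1 - 10) = (6 - 6*√30)*(-11) = -66 + 66*√30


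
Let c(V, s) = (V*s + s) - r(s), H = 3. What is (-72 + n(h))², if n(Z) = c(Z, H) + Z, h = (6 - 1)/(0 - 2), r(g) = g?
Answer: 6724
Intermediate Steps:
c(V, s) = V*s (c(V, s) = (V*s + s) - s = (s + V*s) - s = V*s)
h = -5/2 (h = 5/(-2) = 5*(-½) = -5/2 ≈ -2.5000)
n(Z) = 4*Z (n(Z) = Z*3 + Z = 3*Z + Z = 4*Z)
(-72 + n(h))² = (-72 + 4*(-5/2))² = (-72 - 10)² = (-82)² = 6724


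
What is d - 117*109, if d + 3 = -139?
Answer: -12895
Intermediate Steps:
d = -142 (d = -3 - 139 = -142)
d - 117*109 = -142 - 117*109 = -142 - 12753 = -12895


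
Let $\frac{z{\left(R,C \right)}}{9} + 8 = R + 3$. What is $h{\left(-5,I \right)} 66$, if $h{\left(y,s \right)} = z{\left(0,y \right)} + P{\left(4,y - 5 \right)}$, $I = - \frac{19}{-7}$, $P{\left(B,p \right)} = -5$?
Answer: $-3300$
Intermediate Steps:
$z{\left(R,C \right)} = -45 + 9 R$ ($z{\left(R,C \right)} = -72 + 9 \left(R + 3\right) = -72 + 9 \left(3 + R\right) = -72 + \left(27 + 9 R\right) = -45 + 9 R$)
$I = \frac{19}{7}$ ($I = \left(-19\right) \left(- \frac{1}{7}\right) = \frac{19}{7} \approx 2.7143$)
$h{\left(y,s \right)} = -50$ ($h{\left(y,s \right)} = \left(-45 + 9 \cdot 0\right) - 5 = \left(-45 + 0\right) - 5 = -45 - 5 = -50$)
$h{\left(-5,I \right)} 66 = \left(-50\right) 66 = -3300$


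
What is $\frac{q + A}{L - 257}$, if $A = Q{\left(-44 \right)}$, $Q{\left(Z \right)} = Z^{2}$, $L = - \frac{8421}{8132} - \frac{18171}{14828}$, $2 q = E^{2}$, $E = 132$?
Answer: $- \frac{160493704976}{3907753279} \approx -41.071$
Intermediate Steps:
$q = 8712$ ($q = \frac{132^{2}}{2} = \frac{1}{2} \cdot 17424 = 8712$)
$L = - \frac{34079145}{15072662}$ ($L = \left(-8421\right) \frac{1}{8132} - \frac{18171}{14828} = - \frac{8421}{8132} - \frac{18171}{14828} = - \frac{34079145}{15072662} \approx -2.261$)
$A = 1936$ ($A = \left(-44\right)^{2} = 1936$)
$\frac{q + A}{L - 257} = \frac{8712 + 1936}{- \frac{34079145}{15072662} - 257} = \frac{10648}{- \frac{3907753279}{15072662}} = 10648 \left(- \frac{15072662}{3907753279}\right) = - \frac{160493704976}{3907753279}$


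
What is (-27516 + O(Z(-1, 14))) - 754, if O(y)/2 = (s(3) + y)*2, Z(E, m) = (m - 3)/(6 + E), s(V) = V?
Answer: -141246/5 ≈ -28249.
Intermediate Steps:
Z(E, m) = (-3 + m)/(6 + E)
O(y) = 12 + 4*y (O(y) = 2*((3 + y)*2) = 2*(6 + 2*y) = 12 + 4*y)
(-27516 + O(Z(-1, 14))) - 754 = (-27516 + (12 + 4*((-3 + 14)/(6 - 1)))) - 754 = (-27516 + (12 + 4*(11/5))) - 754 = (-27516 + (12 + 44/5)) - 754 = (-27516 + 104/5) - 754 = -137476/5 - 754 = -141246/5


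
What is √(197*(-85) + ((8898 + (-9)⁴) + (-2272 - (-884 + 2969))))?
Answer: 3*I*√627 ≈ 75.12*I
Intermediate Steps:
√(197*(-85) + ((8898 + (-9)⁴) + (-2272 - (-884 + 2969)))) = √(-16745 + ((8898 + 6561) + (-2272 - 1*2085))) = √(-16745 + (15459 + (-2272 - 2085))) = √(-16745 + (15459 - 4357)) = √(-16745 + 11102) = √(-5643) = 3*I*√627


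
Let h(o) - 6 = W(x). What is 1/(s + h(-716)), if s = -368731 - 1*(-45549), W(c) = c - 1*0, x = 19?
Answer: -1/323157 ≈ -3.0945e-6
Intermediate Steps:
W(c) = c (W(c) = c + 0 = c)
h(o) = 25 (h(o) = 6 + 19 = 25)
s = -323182 (s = -368731 + 45549 = -323182)
1/(s + h(-716)) = 1/(-323182 + 25) = 1/(-323157) = -1/323157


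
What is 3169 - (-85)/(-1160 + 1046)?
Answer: 361181/114 ≈ 3168.3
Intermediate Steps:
3169 - (-85)/(-1160 + 1046) = 3169 - (-85)/(-114) = 3169 - (-85)*(-1)/114 = 3169 - 1*85/114 = 3169 - 85/114 = 361181/114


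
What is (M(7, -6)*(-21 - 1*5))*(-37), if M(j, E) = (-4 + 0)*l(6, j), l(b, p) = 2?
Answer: -7696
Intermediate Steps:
M(j, E) = -8 (M(j, E) = (-4 + 0)*2 = -4*2 = -8)
(M(7, -6)*(-21 - 1*5))*(-37) = -8*(-21 - 1*5)*(-37) = -8*(-21 - 5)*(-37) = -8*(-26)*(-37) = 208*(-37) = -7696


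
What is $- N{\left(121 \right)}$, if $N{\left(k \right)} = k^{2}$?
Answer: $-14641$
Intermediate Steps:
$- N{\left(121 \right)} = - 121^{2} = \left(-1\right) 14641 = -14641$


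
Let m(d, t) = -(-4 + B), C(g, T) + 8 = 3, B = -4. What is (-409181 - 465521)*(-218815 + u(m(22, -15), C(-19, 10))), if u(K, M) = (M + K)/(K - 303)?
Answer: 56462388472456/295 ≈ 1.9140e+11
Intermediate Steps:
C(g, T) = -5 (C(g, T) = -8 + 3 = -5)
m(d, t) = 8 (m(d, t) = -(-4 - 4) = -1*(-8) = 8)
u(K, M) = (K + M)/(-303 + K)
(-409181 - 465521)*(-218815 + u(m(22, -15), C(-19, 10))) = (-409181 - 465521)*(-218815 + (8 - 5)/(-303 + 8)) = -874702*(-218815 + 3/(-295)) = -874702*(-218815 - 1/295*3) = -874702*(-218815 - 3/295) = -874702*(-64550428/295) = 56462388472456/295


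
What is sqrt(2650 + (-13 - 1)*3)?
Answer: 4*sqrt(163) ≈ 51.069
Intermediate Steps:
sqrt(2650 + (-13 - 1)*3) = sqrt(2650 - 14*3) = sqrt(2650 - 42) = sqrt(2608) = 4*sqrt(163)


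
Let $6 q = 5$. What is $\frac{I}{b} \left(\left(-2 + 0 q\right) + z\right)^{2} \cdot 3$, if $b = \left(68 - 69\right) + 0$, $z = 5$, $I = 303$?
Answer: $-8181$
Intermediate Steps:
$q = \frac{5}{6}$ ($q = \frac{1}{6} \cdot 5 = \frac{5}{6} \approx 0.83333$)
$b = -1$ ($b = -1 + 0 = -1$)
$\frac{I}{b} \left(\left(-2 + 0 q\right) + z\right)^{2} \cdot 3 = \frac{303}{-1} \left(\left(-2 + 0 \cdot \frac{5}{6}\right) + 5\right)^{2} \cdot 3 = 303 \left(-1\right) \left(\left(-2 + 0\right) + 5\right)^{2} \cdot 3 = - 303 \left(-2 + 5\right)^{2} \cdot 3 = - 303 \cdot 3^{2} \cdot 3 = - 303 \cdot 9 \cdot 3 = \left(-303\right) 27 = -8181$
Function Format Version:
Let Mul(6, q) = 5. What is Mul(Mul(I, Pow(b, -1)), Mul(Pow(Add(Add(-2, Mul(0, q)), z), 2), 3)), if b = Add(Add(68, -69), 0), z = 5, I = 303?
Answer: -8181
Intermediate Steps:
q = Rational(5, 6) (q = Mul(Rational(1, 6), 5) = Rational(5, 6) ≈ 0.83333)
b = -1 (b = Add(-1, 0) = -1)
Mul(Mul(I, Pow(b, -1)), Mul(Pow(Add(Add(-2, Mul(0, q)), z), 2), 3)) = Mul(Mul(303, Pow(-1, -1)), Mul(Pow(Add(Add(-2, Mul(0, Rational(5, 6))), 5), 2), 3)) = Mul(Mul(303, -1), Mul(Pow(Add(Add(-2, 0), 5), 2), 3)) = Mul(-303, Mul(Pow(Add(-2, 5), 2), 3)) = Mul(-303, Mul(Pow(3, 2), 3)) = Mul(-303, Mul(9, 3)) = Mul(-303, 27) = -8181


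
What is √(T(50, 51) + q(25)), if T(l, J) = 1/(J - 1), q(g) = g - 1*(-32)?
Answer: √5702/10 ≈ 7.5512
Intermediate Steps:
q(g) = 32 + g (q(g) = g + 32 = 32 + g)
T(l, J) = 1/(-1 + J)
√(T(50, 51) + q(25)) = √(1/(-1 + 51) + (32 + 25)) = √(1/50 + 57) = √(2851/50) = √5702/10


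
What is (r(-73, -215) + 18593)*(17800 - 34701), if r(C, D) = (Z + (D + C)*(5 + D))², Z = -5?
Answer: -61811084528418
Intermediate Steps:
r(C, D) = (-5 + (5 + D)*(C + D))² (r(C, D) = (-5 + (D + C)*(5 + D))² = (-5 + (C + D)*(5 + D))² = (-5 + (5 + D)*(C + D))²)
(r(-73, -215) + 18593)*(17800 - 34701) = ((-5 + (-215)² + 5*(-73) + 5*(-215) - 73*(-215))² + 18593)*(17800 - 34701) = ((-5 + 46225 - 365 - 1075 + 15695)² + 18593)*(-16901) = (60475² + 18593)*(-16901) = (3657225625 + 18593)*(-16901) = 3657244218*(-16901) = -61811084528418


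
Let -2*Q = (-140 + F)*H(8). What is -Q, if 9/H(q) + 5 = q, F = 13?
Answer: -381/2 ≈ -190.50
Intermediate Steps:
H(q) = 9/(-5 + q)
Q = 381/2 (Q = -(-140 + 13)*9/(-5 + 8)/2 = -(-127)*9/3/2 = -(-127)*9*(⅓)/2 = -(-127)*3/2 = -½*(-381) = 381/2 ≈ 190.50)
-Q = -1*381/2 = -381/2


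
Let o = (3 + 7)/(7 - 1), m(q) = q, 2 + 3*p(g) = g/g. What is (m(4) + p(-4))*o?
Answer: 55/9 ≈ 6.1111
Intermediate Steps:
p(g) = -1/3 (p(g) = -2/3 + (g/g)/3 = -2/3 + (1/3)*1 = -2/3 + 1/3 = -1/3)
o = 5/3 (o = 10/6 = 10*(1/6) = 5/3 ≈ 1.6667)
(m(4) + p(-4))*o = (4 - 1/3)*(5/3) = (11/3)*(5/3) = 55/9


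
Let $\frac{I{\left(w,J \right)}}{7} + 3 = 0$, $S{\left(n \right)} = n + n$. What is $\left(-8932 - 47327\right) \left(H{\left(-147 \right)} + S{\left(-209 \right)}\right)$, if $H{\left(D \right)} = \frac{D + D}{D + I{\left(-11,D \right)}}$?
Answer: $\frac{93671235}{4} \approx 2.3418 \cdot 10^{7}$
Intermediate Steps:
$S{\left(n \right)} = 2 n$
$I{\left(w,J \right)} = -21$ ($I{\left(w,J \right)} = -21 + 7 \cdot 0 = -21 + 0 = -21$)
$H{\left(D \right)} = \frac{2 D}{-21 + D}$ ($H{\left(D \right)} = \frac{D + D}{D - 21} = \frac{2 D}{-21 + D}$)
$\left(-8932 - 47327\right) \left(H{\left(-147 \right)} + S{\left(-209 \right)}\right) = \left(-8932 - 47327\right) \left(2 \left(-147\right) \frac{1}{-21 - 147} + 2 \left(-209\right)\right) = - 56259 \left(2 \left(-147\right) \frac{1}{-168} - 418\right) = - 56259 \left(2 \left(-147\right) \left(- \frac{1}{168}\right) - 418\right) = - 56259 \left(\frac{7}{4} - 418\right) = \left(-56259\right) \left(- \frac{1665}{4}\right) = \frac{93671235}{4}$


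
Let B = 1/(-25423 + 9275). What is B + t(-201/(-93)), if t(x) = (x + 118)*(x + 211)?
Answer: 397479789439/15518228 ≈ 25614.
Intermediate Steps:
t(x) = (118 + x)*(211 + x)
B = -1/16148 (B = 1/(-16148) = -1/16148 ≈ -6.1927e-5)
B + t(-201/(-93)) = -1/16148 + (24898 + (-201/(-93))² + 329*(-201/(-93))) = -1/16148 + (24898 + (-201*(-1/93))² + 329*(-201*(-1/93))) = -1/16148 + (24898 + (67/31)² + 329*(67/31)) = -1/16148 + (24898 + 4489/961 + 22043/31) = -1/16148 + 24614800/961 = 397479789439/15518228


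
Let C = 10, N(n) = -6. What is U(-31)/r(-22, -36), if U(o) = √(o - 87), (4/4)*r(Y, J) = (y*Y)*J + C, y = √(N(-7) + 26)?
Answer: -I*√118/1254518 + 396*I*√590/3136295 ≈ 0.0030583*I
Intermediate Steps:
y = 2*√5 (y = √(-6 + 26) = √20 = 2*√5 ≈ 4.4721)
r(Y, J) = 10 + 2*J*Y*√5 (r(Y, J) = ((2*√5)*Y)*J + 10 = (2*Y*√5)*J + 10 = 2*J*Y*√5 + 10 = 10 + 2*J*Y*√5)
U(o) = √(-87 + o)
U(-31)/r(-22, -36) = √(-87 - 31)/(10 + 2*(-36)*(-22)*√5) = √(-118)/(10 + 1584*√5) = (I*√118)/(10 + 1584*√5) = I*√118/(10 + 1584*√5)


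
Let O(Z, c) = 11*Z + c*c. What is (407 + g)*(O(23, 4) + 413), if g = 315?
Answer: 492404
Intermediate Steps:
O(Z, c) = c² + 11*Z (O(Z, c) = 11*Z + c² = c² + 11*Z)
(407 + g)*(O(23, 4) + 413) = (407 + 315)*((4² + 11*23) + 413) = 722*((16 + 253) + 413) = 722*(269 + 413) = 722*682 = 492404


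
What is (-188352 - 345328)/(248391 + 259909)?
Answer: -26684/25415 ≈ -1.0499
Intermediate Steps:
(-188352 - 345328)/(248391 + 259909) = -533680/508300 = -533680*1/508300 = -26684/25415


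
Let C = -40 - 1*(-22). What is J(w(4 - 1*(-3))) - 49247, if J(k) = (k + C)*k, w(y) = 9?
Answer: -49328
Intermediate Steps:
C = -18 (C = -40 + 22 = -18)
J(k) = k*(-18 + k) (J(k) = (k - 18)*k = (-18 + k)*k = k*(-18 + k))
J(w(4 - 1*(-3))) - 49247 = 9*(-18 + 9) - 49247 = 9*(-9) - 49247 = -81 - 49247 = -49328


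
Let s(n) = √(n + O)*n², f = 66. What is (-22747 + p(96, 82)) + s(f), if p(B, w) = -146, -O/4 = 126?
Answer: -22893 + 4356*I*√438 ≈ -22893.0 + 91164.0*I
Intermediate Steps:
O = -504 (O = -4*126 = -504)
s(n) = n²*√(-504 + n) (s(n) = √(n - 504)*n² = √(-504 + n)*n² = n²*√(-504 + n))
(-22747 + p(96, 82)) + s(f) = (-22747 - 146) + 66²*√(-504 + 66) = -22893 + 4356*√(-438) = -22893 + 4356*(I*√438) = -22893 + 4356*I*√438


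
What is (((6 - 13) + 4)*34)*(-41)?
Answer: 4182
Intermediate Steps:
(((6 - 13) + 4)*34)*(-41) = ((-7 + 4)*34)*(-41) = -3*34*(-41) = -102*(-41) = 4182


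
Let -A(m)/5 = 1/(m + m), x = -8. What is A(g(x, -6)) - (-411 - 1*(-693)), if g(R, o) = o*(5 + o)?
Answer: -3389/12 ≈ -282.42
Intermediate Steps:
A(m) = -5/(2*m) (A(m) = -5/(m + m) = -5*1/(2*m) = -5/(2*m))
A(g(x, -6)) - (-411 - 1*(-693)) = -5*(-1/(6*(5 - 6)))/2 - (-411 - 1*(-693)) = -5/(2*((-6*(-1)))) - (-411 + 693) = -5/2/6 - 1*282 = -5/2*1/6 - 282 = -5/12 - 282 = -3389/12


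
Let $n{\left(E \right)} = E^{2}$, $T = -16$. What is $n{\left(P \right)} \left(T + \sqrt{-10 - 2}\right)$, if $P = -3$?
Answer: $-144 + 18 i \sqrt{3} \approx -144.0 + 31.177 i$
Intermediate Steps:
$n{\left(P \right)} \left(T + \sqrt{-10 - 2}\right) = \left(-3\right)^{2} \left(-16 + \sqrt{-10 - 2}\right) = 9 \left(-16 + \sqrt{-12}\right) = 9 \left(-16 + 2 i \sqrt{3}\right) = -144 + 18 i \sqrt{3}$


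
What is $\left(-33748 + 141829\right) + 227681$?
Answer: $335762$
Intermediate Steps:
$\left(-33748 + 141829\right) + 227681 = 108081 + 227681 = 335762$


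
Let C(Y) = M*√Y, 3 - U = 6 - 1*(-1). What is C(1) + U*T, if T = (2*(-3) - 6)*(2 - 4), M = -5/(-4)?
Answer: -379/4 ≈ -94.750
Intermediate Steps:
U = -4 (U = 3 - (6 - 1*(-1)) = 3 - (6 + 1) = 3 - 1*7 = 3 - 7 = -4)
M = 5/4 (M = -5*(-¼) = 5/4 ≈ 1.2500)
C(Y) = 5*√Y/4
T = 24 (T = (-6 - 6)*(-2) = -12*(-2) = 24)
C(1) + U*T = 5*√1/4 - 4*24 = (5/4)*1 - 96 = 5/4 - 96 = -379/4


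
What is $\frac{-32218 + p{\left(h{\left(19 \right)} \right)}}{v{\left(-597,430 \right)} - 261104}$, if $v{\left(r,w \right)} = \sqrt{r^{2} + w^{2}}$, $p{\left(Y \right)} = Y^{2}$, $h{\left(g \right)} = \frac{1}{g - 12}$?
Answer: $\frac{137399974608}{1113521039281} + \frac{526227 \sqrt{541309}}{1113521039281} \approx 0.12374$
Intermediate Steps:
$h{\left(g \right)} = \frac{1}{-12 + g}$
$\frac{-32218 + p{\left(h{\left(19 \right)} \right)}}{v{\left(-597,430 \right)} - 261104} = \frac{-32218 + \left(\frac{1}{-12 + 19}\right)^{2}}{\sqrt{\left(-597\right)^{2} + 430^{2}} - 261104} = \frac{-32218 + \left(\frac{1}{7}\right)^{2}}{\sqrt{356409 + 184900} - 261104} = \frac{-32218 + \left(\frac{1}{7}\right)^{2}}{\sqrt{541309} - 261104} = \frac{-32218 + \frac{1}{49}}{-261104 + \sqrt{541309}} = - \frac{1578681}{49 \left(-261104 + \sqrt{541309}\right)}$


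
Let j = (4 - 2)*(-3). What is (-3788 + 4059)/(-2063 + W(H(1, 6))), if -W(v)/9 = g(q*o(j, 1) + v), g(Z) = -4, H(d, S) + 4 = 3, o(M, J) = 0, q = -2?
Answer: -271/2027 ≈ -0.13370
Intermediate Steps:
j = -6 (j = 2*(-3) = -6)
H(d, S) = -1 (H(d, S) = -4 + 3 = -1)
W(v) = 36 (W(v) = -9*(-4) = 36)
(-3788 + 4059)/(-2063 + W(H(1, 6))) = (-3788 + 4059)/(-2063 + 36) = 271/(-2027) = 271*(-1/2027) = -271/2027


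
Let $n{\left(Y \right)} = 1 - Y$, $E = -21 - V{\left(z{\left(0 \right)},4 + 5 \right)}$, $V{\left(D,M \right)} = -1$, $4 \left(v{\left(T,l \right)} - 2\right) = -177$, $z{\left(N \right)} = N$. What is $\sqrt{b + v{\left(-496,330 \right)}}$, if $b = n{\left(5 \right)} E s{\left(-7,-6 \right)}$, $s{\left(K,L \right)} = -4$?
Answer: $\frac{3 i \sqrt{161}}{2} \approx 19.033 i$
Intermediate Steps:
$v{\left(T,l \right)} = - \frac{169}{4}$ ($v{\left(T,l \right)} = 2 + \frac{1}{4} \left(-177\right) = 2 - \frac{177}{4} = - \frac{169}{4}$)
$E = -20$ ($E = -21 - -1 = -21 + 1 = -20$)
$b = -320$ ($b = \left(1 - 5\right) \left(-20\right) \left(-4\right) = \left(-4\right) \left(-20\right) \left(-4\right) = 80 \left(-4\right) = -320$)
$\sqrt{b + v{\left(-496,330 \right)}} = \sqrt{-320 - \frac{169}{4}} = \sqrt{- \frac{1449}{4}} = \frac{3 i \sqrt{161}}{2}$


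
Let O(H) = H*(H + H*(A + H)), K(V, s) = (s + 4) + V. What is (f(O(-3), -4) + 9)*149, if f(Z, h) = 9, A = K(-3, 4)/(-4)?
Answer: 2682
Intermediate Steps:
K(V, s) = 4 + V + s (K(V, s) = (4 + s) + V = 4 + V + s)
A = -5/4 (A = (4 - 3 + 4)/(-4) = 5*(-1/4) = -5/4 ≈ -1.2500)
O(H) = H*(H + H*(-5/4 + H))
(f(O(-3), -4) + 9)*149 = (9 + 9)*149 = 18*149 = 2682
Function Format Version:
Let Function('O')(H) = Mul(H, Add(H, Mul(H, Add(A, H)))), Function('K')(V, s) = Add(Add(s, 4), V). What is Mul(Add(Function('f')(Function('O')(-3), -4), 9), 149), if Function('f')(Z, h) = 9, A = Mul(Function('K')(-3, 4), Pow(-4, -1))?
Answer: 2682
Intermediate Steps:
Function('K')(V, s) = Add(4, V, s) (Function('K')(V, s) = Add(Add(4, s), V) = Add(4, V, s))
A = Rational(-5, 4) (A = Mul(Add(4, -3, 4), Pow(-4, -1)) = Mul(5, Rational(-1, 4)) = Rational(-5, 4) ≈ -1.2500)
Function('O')(H) = Mul(H, Add(H, Mul(H, Add(Rational(-5, 4), H))))
Mul(Add(Function('f')(Function('O')(-3), -4), 9), 149) = Mul(Add(9, 9), 149) = Mul(18, 149) = 2682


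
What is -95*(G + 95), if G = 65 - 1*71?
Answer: -8455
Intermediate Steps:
G = -6 (G = 65 - 71 = -6)
-95*(G + 95) = -95*(-6 + 95) = -95*89 = -8455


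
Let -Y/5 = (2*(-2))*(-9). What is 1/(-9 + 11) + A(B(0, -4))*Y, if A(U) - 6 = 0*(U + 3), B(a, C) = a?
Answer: -2159/2 ≈ -1079.5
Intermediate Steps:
A(U) = 6 (A(U) = 6 + 0*(U + 3) = 6 + 0*(3 + U) = 6 + 0 = 6)
Y = -180 (Y = -5*2*(-2)*(-9) = -(-20)*(-9) = -5*36 = -180)
1/(-9 + 11) + A(B(0, -4))*Y = 1/(-9 + 11) + 6*(-180) = 1/2 - 1080 = ½ - 1080 = -2159/2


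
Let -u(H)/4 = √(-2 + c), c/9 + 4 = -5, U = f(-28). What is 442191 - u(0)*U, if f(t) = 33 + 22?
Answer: 442191 + 220*I*√83 ≈ 4.4219e+5 + 2004.3*I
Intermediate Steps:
f(t) = 55
U = 55
c = -81 (c = -36 + 9*(-5) = -36 - 45 = -81)
u(H) = -4*I*√83 (u(H) = -4*√(-2 - 81) = -4*I*√83)
442191 - u(0)*U = 442191 - (-4*I*√83)*55 = 442191 - (-220)*I*√83 = 442191 + 220*I*√83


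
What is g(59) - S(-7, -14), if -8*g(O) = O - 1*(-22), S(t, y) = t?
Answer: -25/8 ≈ -3.1250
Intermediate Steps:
g(O) = -11/4 - O/8 (g(O) = -(O - 1*(-22))/8 = -(O + 22)/8 = -(22 + O)/8 = -11/4 - O/8)
g(59) - S(-7, -14) = (-11/4 - ⅛*59) - 1*(-7) = (-11/4 - 59/8) + 7 = -81/8 + 7 = -25/8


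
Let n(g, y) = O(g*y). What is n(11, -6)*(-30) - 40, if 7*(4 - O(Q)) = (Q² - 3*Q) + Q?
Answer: 133520/7 ≈ 19074.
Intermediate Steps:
O(Q) = 4 - Q²/7 + 2*Q/7 (O(Q) = 4 - ((Q² - 3*Q) + Q)/7 = 4 - (Q² - 2*Q)/7 = 4 + (-Q²/7 + 2*Q/7) = 4 - Q²/7 + 2*Q/7)
n(g, y) = 4 - g²*y²/7 + 2*g*y/7 (n(g, y) = 4 - g²*y²/7 + 2*(g*y)/7 = 4 - g²*y²/7 + 2*g*y/7)
n(11, -6)*(-30) - 40 = (4 - ⅐*11²*(-6)² + (2/7)*11*(-6))*(-30) - 40 = (4 - ⅐*121*36 - 132/7)*(-30) - 40 = (4 - 4356/7 - 132/7)*(-30) - 40 = -4460/7*(-30) - 40 = 133800/7 - 40 = 133520/7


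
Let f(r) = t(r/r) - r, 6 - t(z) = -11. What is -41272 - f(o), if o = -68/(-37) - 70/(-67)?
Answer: -102348285/2479 ≈ -41286.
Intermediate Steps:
t(z) = 17 (t(z) = 6 - 1*(-11) = 6 + 11 = 17)
o = 7146/2479 (o = -68*(-1/37) - 70*(-1/67) = 68/37 + 70/67 = 7146/2479 ≈ 2.8826)
f(r) = 17 - r
-41272 - f(o) = -41272 - (17 - 1*7146/2479) = -41272 - (17 - 7146/2479) = -41272 - 1*34997/2479 = -41272 - 34997/2479 = -102348285/2479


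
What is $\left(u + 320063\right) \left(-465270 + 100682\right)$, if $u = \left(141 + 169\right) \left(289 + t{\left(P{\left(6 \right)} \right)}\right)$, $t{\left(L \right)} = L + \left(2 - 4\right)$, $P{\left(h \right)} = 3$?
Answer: $-149467590244$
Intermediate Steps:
$t{\left(L \right)} = -2 + L$ ($t{\left(L \right)} = L + \left(2 - 4\right) = L - 2 = -2 + L$)
$u = 89900$ ($u = \left(141 + 169\right) \left(289 + \left(-2 + 3\right)\right) = 310 \left(289 + 1\right) = 310 \cdot 290 = 89900$)
$\left(u + 320063\right) \left(-465270 + 100682\right) = \left(89900 + 320063\right) \left(-465270 + 100682\right) = 409963 \left(-364588\right) = -149467590244$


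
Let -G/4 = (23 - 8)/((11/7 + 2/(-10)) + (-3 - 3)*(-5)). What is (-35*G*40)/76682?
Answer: 245000/7016403 ≈ 0.034918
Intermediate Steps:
G = -350/183 (G = -4*(23 - 8)/((11/7 + 2/(-10)) + (-3 - 3)*(-5)) = -60/((11*(⅐) + 2*(-⅒)) - 6*(-5)) = -60/((11/7 - ⅕) + 30) = -60/(48/35 + 30) = -60/1098/35 = -60*35/1098 = -4*175/366 = -350/183 ≈ -1.9126)
(-35*G*40)/76682 = (-35*(-350/183)*40)/76682 = ((12250/183)*40)*(1/76682) = (490000/183)*(1/76682) = 245000/7016403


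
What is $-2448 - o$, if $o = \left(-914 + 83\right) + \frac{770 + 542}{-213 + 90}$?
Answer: $- \frac{4819}{3} \approx -1606.3$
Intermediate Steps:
$o = - \frac{2525}{3}$ ($o = -831 + \frac{1312}{-123} = -831 + 1312 \left(- \frac{1}{123}\right) = -831 - \frac{32}{3} = - \frac{2525}{3} \approx -841.67$)
$-2448 - o = -2448 - - \frac{2525}{3} = -2448 + \frac{2525}{3} = - \frac{4819}{3}$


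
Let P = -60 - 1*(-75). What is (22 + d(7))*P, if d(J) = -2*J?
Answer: 120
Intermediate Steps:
P = 15 (P = -60 + 75 = 15)
(22 + d(7))*P = (22 - 2*7)*15 = (22 - 14)*15 = 8*15 = 120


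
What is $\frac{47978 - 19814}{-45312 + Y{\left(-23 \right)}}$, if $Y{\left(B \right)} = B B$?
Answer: $- \frac{28164}{44783} \approx -0.6289$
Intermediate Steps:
$Y{\left(B \right)} = B^{2}$
$\frac{47978 - 19814}{-45312 + Y{\left(-23 \right)}} = \frac{47978 - 19814}{-45312 + \left(-23\right)^{2}} = \frac{28164}{-45312 + 529} = \frac{28164}{-44783} = 28164 \left(- \frac{1}{44783}\right) = - \frac{28164}{44783}$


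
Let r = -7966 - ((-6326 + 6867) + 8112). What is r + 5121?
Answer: -11498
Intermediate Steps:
r = -16619 (r = -7966 - (541 + 8112) = -7966 - 1*8653 = -7966 - 8653 = -16619)
r + 5121 = -16619 + 5121 = -11498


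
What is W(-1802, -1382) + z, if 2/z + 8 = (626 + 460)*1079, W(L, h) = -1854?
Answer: -1086245621/585893 ≈ -1854.0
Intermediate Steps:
z = 1/585893 (z = 2/(-8 + (626 + 460)*1079) = 2/(-8 + 1086*1079) = 2/(-8 + 1171794) = 2/1171786 = 2*(1/1171786) = 1/585893 ≈ 1.7068e-6)
W(-1802, -1382) + z = -1854 + 1/585893 = -1086245621/585893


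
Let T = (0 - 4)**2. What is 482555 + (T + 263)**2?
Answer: 560396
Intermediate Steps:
T = 16 (T = (-4)**2 = 16)
482555 + (T + 263)**2 = 482555 + (16 + 263)**2 = 482555 + 279**2 = 482555 + 77841 = 560396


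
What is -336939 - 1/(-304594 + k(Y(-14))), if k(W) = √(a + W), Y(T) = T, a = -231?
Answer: -31260359784182465/92777505081 + 7*I*√5/92777505081 ≈ -3.3694e+5 + 1.6871e-10*I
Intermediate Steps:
k(W) = √(-231 + W)
-336939 - 1/(-304594 + k(Y(-14))) = -336939 - 1/(-304594 + √(-231 - 14)) = -336939 - 1/(-304594 + √(-245)) = -336939 - 1/(-304594 + 7*I*√5)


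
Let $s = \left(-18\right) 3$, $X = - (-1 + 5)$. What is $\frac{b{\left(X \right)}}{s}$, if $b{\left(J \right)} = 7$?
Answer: $- \frac{7}{54} \approx -0.12963$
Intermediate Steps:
$X = -4$ ($X = \left(-1\right) 4 = -4$)
$s = -54$
$\frac{b{\left(X \right)}}{s} = \frac{7}{-54} = 7 \left(- \frac{1}{54}\right) = - \frac{7}{54}$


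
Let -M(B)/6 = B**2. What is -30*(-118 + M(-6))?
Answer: 10020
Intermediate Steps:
M(B) = -6*B**2
-30*(-118 + M(-6)) = -30*(-118 - 6*(-6)**2) = -30*(-118 - 6*36) = -30*(-118 - 216) = -30*(-334) = 10020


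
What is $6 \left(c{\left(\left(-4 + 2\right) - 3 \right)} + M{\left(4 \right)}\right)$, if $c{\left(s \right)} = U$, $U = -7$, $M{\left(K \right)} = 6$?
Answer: $-6$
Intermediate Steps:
$c{\left(s \right)} = -7$
$6 \left(c{\left(\left(-4 + 2\right) - 3 \right)} + M{\left(4 \right)}\right) = 6 \left(-7 + 6\right) = 6 \left(-1\right) = -6$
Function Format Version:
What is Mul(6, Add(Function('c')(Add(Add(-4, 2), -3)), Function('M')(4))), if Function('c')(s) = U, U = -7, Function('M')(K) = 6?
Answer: -6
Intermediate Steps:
Function('c')(s) = -7
Mul(6, Add(Function('c')(Add(Add(-4, 2), -3)), Function('M')(4))) = Mul(6, Add(-7, 6)) = Mul(6, -1) = -6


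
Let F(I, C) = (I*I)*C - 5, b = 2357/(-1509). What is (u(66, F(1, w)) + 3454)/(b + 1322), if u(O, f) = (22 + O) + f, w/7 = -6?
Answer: 5273955/1992541 ≈ 2.6469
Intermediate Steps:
w = -42 (w = 7*(-6) = -42)
b = -2357/1509 (b = 2357*(-1/1509) = -2357/1509 ≈ -1.5620)
F(I, C) = -5 + C*I² (F(I, C) = I²*C - 5 = C*I² - 5 = -5 + C*I²)
u(O, f) = 22 + O + f
(u(66, F(1, w)) + 3454)/(b + 1322) = ((22 + 66 + (-5 - 42*1²)) + 3454)/(-2357/1509 + 1322) = ((22 + 66 + (-5 - 42*1)) + 3454)/(1992541/1509) = ((22 + 66 + (-5 - 42)) + 3454)*(1509/1992541) = ((22 + 66 - 47) + 3454)*(1509/1992541) = (41 + 3454)*(1509/1992541) = 3495*(1509/1992541) = 5273955/1992541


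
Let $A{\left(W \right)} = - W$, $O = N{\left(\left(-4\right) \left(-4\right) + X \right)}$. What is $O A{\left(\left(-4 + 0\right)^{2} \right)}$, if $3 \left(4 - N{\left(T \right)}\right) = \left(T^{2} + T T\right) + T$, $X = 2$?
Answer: $3488$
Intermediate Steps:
$N{\left(T \right)} = 4 - \frac{2 T^{2}}{3} - \frac{T}{3}$ ($N{\left(T \right)} = 4 - \frac{\left(T^{2} + T T\right) + T}{3} = 4 - \frac{\left(T^{2} + T^{2}\right) + T}{3} = 4 - \frac{2 T^{2} + T}{3} = 4 - \frac{T + 2 T^{2}}{3} = 4 - \left(\frac{T}{3} + \frac{2 T^{2}}{3}\right) = 4 - \frac{2 T^{2}}{3} - \frac{T}{3}$)
$O = -218$ ($O = 4 - \frac{2 \left(\left(-4\right) \left(-4\right) + 2\right)^{2}}{3} - \frac{\left(-4\right) \left(-4\right) + 2}{3} = 4 - \frac{2 \left(16 + 2\right)^{2}}{3} - \frac{16 + 2}{3} = 4 - \frac{2 \cdot 18^{2}}{3} - 6 = 4 - 216 - 6 = -218$)
$O A{\left(\left(-4 + 0\right)^{2} \right)} = - 218 \left(- \left(-4 + 0\right)^{2}\right) = - 218 \left(- \left(-4\right)^{2}\right) = - 218 \left(\left(-1\right) 16\right) = \left(-218\right) \left(-16\right) = 3488$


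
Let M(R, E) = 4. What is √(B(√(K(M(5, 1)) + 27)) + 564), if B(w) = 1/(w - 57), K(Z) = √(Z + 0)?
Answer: √(32147 - 564*√29)/√(57 - √29) ≈ 23.748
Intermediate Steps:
K(Z) = √Z
B(w) = 1/(-57 + w)
√(B(√(K(M(5, 1)) + 27)) + 564) = √(1/(-57 + √(√4 + 27)) + 564) = √(1/(-57 + √(2 + 27)) + 564) = √(1/(-57 + √29) + 564) = √(564 + 1/(-57 + √29))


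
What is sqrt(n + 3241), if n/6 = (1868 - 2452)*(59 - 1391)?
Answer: sqrt(4670569) ≈ 2161.1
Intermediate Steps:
n = 4667328 (n = 6*((1868 - 2452)*(59 - 1391)) = 6*(-584*(-1332)) = 6*777888 = 4667328)
sqrt(n + 3241) = sqrt(4667328 + 3241) = sqrt(4670569)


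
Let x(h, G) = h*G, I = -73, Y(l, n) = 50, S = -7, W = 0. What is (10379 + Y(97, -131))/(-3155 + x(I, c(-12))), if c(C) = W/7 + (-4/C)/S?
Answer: -219009/66182 ≈ -3.3092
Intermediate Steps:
c(C) = 4/(7*C) (c(C) = 0/7 - 4/C/(-7) = 0*(1/7) - 4/C*(-1/7) = 0 + 4/(7*C) = 4/(7*C))
x(h, G) = G*h
(10379 + Y(97, -131))/(-3155 + x(I, c(-12))) = (10379 + 50)/(-3155 + ((4/7)/(-12))*(-73)) = 10429/(-3155 + ((4/7)*(-1/12))*(-73)) = 10429/(-3155 - 1/21*(-73)) = 10429/(-3155 + 73/21) = 10429/(-66182/21) = 10429*(-21/66182) = -219009/66182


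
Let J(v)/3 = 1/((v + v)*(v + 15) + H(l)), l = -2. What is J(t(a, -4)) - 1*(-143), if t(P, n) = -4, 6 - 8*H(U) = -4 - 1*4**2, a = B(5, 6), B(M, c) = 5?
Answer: 16155/113 ≈ 142.96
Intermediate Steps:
a = 5
H(U) = 13/4 (H(U) = 3/4 - (-4 - 1*4**2)/8 = 3/4 - (-4 - 1*16)/8 = 3/4 - (-4 - 16)/8 = 3/4 - 1/8*(-20) = 3/4 + 5/2 = 13/4)
J(v) = 3/(13/4 + 2*v*(15 + v)) (J(v) = 3/((v + v)*(v + 15) + 13/4) = 3/((2*v)*(15 + v) + 13/4) = 3/(2*v*(15 + v) + 13/4) = 3/(13/4 + 2*v*(15 + v)))
J(t(a, -4)) - 1*(-143) = 12/(13 + 8*(-4)**2 + 120*(-4)) - 1*(-143) = 12/(13 + 8*16 - 480) + 143 = 12/(13 + 128 - 480) + 143 = 12/(-339) + 143 = 12*(-1/339) + 143 = -4/113 + 143 = 16155/113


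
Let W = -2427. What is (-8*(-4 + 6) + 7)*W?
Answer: 21843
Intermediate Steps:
(-8*(-4 + 6) + 7)*W = (-8*(-4 + 6) + 7)*(-2427) = (-8*2 + 7)*(-2427) = (-16 + 7)*(-2427) = -9*(-2427) = 21843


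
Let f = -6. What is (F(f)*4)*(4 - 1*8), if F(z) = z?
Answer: 96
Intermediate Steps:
(F(f)*4)*(4 - 1*8) = (-6*4)*(4 - 1*8) = -24*(4 - 8) = -24*(-4) = 96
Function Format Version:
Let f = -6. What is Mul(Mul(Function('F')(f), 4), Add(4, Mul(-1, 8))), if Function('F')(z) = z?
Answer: 96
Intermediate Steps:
Mul(Mul(Function('F')(f), 4), Add(4, Mul(-1, 8))) = Mul(Mul(-6, 4), Add(4, Mul(-1, 8))) = Mul(-24, Add(4, -8)) = Mul(-24, -4) = 96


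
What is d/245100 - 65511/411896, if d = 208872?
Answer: 5831399601/8412975800 ≈ 0.69314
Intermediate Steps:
d/245100 - 65511/411896 = 208872/245100 - 65511/411896 = 208872*(1/245100) - 65511*1/411896 = 17406/20425 - 65511/411896 = 5831399601/8412975800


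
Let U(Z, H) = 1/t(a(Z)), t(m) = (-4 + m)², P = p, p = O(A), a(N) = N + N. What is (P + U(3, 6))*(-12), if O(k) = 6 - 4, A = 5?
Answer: -27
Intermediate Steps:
O(k) = 2
a(N) = 2*N
p = 2
P = 2
U(Z, H) = (-4 + 2*Z)⁻² (U(Z, H) = 1/((-4 + 2*Z)²) = (-4 + 2*Z)⁻²)
(P + U(3, 6))*(-12) = (2 + 1/(4*(-2 + 3)²))*(-12) = (2 + (¼)/1²)*(-12) = (2 + (¼)*1)*(-12) = (2 + ¼)*(-12) = (9/4)*(-12) = -27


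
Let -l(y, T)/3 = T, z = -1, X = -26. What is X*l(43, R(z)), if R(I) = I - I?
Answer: 0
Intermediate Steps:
R(I) = 0
l(y, T) = -3*T
X*l(43, R(z)) = -(-78)*0 = -26*0 = 0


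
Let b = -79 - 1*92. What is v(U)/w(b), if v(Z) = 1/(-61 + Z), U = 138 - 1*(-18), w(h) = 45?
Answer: 1/4275 ≈ 0.00023392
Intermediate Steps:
b = -171 (b = -79 - 92 = -171)
U = 156 (U = 138 + 18 = 156)
v(U)/w(b) = 1/((-61 + 156)*45) = (1/45)/95 = (1/95)*(1/45) = 1/4275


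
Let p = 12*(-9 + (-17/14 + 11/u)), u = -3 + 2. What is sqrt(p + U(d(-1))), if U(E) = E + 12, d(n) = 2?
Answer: 2*I*sqrt(2947)/7 ≈ 15.51*I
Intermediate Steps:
u = -1
U(E) = 12 + E
p = -1782/7 (p = 12*(-9 + (-17/14 + 11/(-1))) = 12*(-9 + (-17*1/14 + 11*(-1))) = 12*(-9 + (-17/14 - 11)) = 12*(-9 - 171/14) = 12*(-297/14) = -1782/7 ≈ -254.57)
sqrt(p + U(d(-1))) = sqrt(-1782/7 + (12 + 2)) = sqrt(-1782/7 + 14) = sqrt(-1684/7) = 2*I*sqrt(2947)/7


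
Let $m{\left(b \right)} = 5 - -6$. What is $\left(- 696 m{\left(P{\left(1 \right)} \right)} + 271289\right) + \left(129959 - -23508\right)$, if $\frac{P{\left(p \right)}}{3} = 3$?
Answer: $417100$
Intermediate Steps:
$P{\left(p \right)} = 9$ ($P{\left(p \right)} = 3 \cdot 3 = 9$)
$m{\left(b \right)} = 11$ ($m{\left(b \right)} = 5 + 6 = 11$)
$\left(- 696 m{\left(P{\left(1 \right)} \right)} + 271289\right) + \left(129959 - -23508\right) = \left(\left(-696\right) 11 + 271289\right) + \left(129959 - -23508\right) = \left(-7656 + 271289\right) + \left(129959 + 23508\right) = 263633 + 153467 = 417100$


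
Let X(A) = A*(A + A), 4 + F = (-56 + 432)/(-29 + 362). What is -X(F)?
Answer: -1827872/110889 ≈ -16.484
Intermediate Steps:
F = -956/333 (F = -4 + (-56 + 432)/(-29 + 362) = -4 + 376/333 = -956/333 ≈ -2.8709)
X(A) = 2*A² (X(A) = A*(2*A) = 2*A²)
-X(F) = -2*(-956/333)² = -2*913936/110889 = -1*1827872/110889 = -1827872/110889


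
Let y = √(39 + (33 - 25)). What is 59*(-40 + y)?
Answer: -2360 + 59*√47 ≈ -1955.5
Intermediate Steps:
y = √47 (y = √(39 + 8) = √47 ≈ 6.8557)
59*(-40 + y) = 59*(-40 + √47) = -2360 + 59*√47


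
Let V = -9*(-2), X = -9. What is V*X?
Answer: -162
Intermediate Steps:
V = 18
V*X = 18*(-9) = -162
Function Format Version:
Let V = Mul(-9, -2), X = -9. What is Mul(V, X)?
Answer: -162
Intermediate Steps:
V = 18
Mul(V, X) = Mul(18, -9) = -162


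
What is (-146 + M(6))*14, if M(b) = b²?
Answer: -1540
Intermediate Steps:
(-146 + M(6))*14 = (-146 + 6²)*14 = (-146 + 36)*14 = -110*14 = -1540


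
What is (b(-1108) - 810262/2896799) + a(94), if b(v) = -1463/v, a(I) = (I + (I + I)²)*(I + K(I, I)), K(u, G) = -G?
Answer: 3340246641/3209653292 ≈ 1.0407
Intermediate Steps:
a(I) = 0 (a(I) = (I + (I + I)²)*(I - I) = (I + (2*I)²)*0 = (I + 4*I²)*0 = 0)
(b(-1108) - 810262/2896799) + a(94) = (-1463/(-1108) - 810262/2896799) + 0 = (-1463*(-1/1108) - 810262*1/2896799) + 0 = (1463/1108 - 810262/2896799) + 0 = 3340246641/3209653292 + 0 = 3340246641/3209653292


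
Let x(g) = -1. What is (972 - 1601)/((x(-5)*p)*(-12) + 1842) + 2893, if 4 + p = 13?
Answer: 5640721/1950 ≈ 2892.7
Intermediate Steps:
p = 9 (p = -4 + 13 = 9)
(972 - 1601)/((x(-5)*p)*(-12) + 1842) + 2893 = (972 - 1601)/(-1*9*(-12) + 1842) + 2893 = -629/(-9*(-12) + 1842) + 2893 = -629/(108 + 1842) + 2893 = -629/1950 + 2893 = 5640721/1950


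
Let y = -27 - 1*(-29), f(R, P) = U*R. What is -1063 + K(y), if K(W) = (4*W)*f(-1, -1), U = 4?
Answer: -1095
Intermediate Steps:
f(R, P) = 4*R
y = 2 (y = -27 + 29 = 2)
K(W) = -16*W (K(W) = (4*W)*(4*(-1)) = (4*W)*(-4) = -16*W)
-1063 + K(y) = -1063 - 16*2 = -1063 - 32 = -1095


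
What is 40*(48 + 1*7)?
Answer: 2200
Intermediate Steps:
40*(48 + 1*7) = 40*(48 + 7) = 40*55 = 2200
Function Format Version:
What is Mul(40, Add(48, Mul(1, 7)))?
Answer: 2200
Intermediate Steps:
Mul(40, Add(48, Mul(1, 7))) = Mul(40, Add(48, 7)) = Mul(40, 55) = 2200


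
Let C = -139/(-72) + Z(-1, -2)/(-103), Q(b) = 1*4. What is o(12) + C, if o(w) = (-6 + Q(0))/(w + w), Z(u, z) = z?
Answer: 13843/7416 ≈ 1.8666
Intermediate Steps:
Q(b) = 4
o(w) = -1/w (o(w) = (-6 + 4)/(w + w) = -2*1/(2*w) = -1/w)
C = 14461/7416 (C = -139/(-72) - 2/(-103) = -139*(-1/72) - 2*(-1/103) = 139/72 + 2/103 = 14461/7416 ≈ 1.9500)
o(12) + C = -1/12 + 14461/7416 = 13843/7416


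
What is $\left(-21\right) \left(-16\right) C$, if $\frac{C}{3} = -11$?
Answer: $-11088$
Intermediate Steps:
$C = -33$ ($C = 3 \left(-11\right) = -33$)
$\left(-21\right) \left(-16\right) C = \left(-21\right) \left(-16\right) \left(-33\right) = 336 \left(-33\right) = -11088$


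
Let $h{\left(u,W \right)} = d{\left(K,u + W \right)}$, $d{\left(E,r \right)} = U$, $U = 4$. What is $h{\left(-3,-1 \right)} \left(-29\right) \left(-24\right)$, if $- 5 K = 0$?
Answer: $2784$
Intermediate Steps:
$K = 0$ ($K = \left(- \frac{1}{5}\right) 0 = 0$)
$d{\left(E,r \right)} = 4$
$h{\left(u,W \right)} = 4$
$h{\left(-3,-1 \right)} \left(-29\right) \left(-24\right) = 4 \left(-29\right) \left(-24\right) = \left(-116\right) \left(-24\right) = 2784$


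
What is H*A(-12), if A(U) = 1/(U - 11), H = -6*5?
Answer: 30/23 ≈ 1.3043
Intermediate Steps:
H = -30
A(U) = 1/(-11 + U)
H*A(-12) = -30/(-11 - 12) = -30/(-23) = -30*(-1/23) = 30/23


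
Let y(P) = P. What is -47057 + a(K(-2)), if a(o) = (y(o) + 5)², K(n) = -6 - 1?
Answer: -47053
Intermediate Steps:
K(n) = -7
a(o) = (5 + o)² (a(o) = (o + 5)² = (5 + o)²)
-47057 + a(K(-2)) = -47057 + (5 - 7)² = -47057 + (-2)² = -47057 + 4 = -47053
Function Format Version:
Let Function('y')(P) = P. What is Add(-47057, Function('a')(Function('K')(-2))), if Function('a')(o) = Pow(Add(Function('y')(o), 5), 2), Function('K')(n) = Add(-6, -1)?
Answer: -47053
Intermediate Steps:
Function('K')(n) = -7
Function('a')(o) = Pow(Add(5, o), 2) (Function('a')(o) = Pow(Add(o, 5), 2) = Pow(Add(5, o), 2))
Add(-47057, Function('a')(Function('K')(-2))) = Add(-47057, Pow(Add(5, -7), 2)) = Add(-47057, Pow(-2, 2)) = Add(-47057, 4) = -47053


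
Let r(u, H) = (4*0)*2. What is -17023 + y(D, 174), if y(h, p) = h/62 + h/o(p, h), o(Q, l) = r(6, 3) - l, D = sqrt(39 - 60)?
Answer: -17024 + I*sqrt(21)/62 ≈ -17024.0 + 0.073913*I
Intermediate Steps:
D = I*sqrt(21) (D = sqrt(-21) = I*sqrt(21) ≈ 4.5826*I)
r(u, H) = 0 (r(u, H) = 0*2 = 0)
o(Q, l) = -l (o(Q, l) = 0 - l = -l)
y(h, p) = -1 + h/62 (y(h, p) = h/62 + h/((-h)) = h*(1/62) + h*(-1/h) = h/62 - 1 = -1 + h/62)
-17023 + y(D, 174) = -17023 + (-1 + (I*sqrt(21))/62) = -17023 + (-1 + I*sqrt(21)/62) = -17024 + I*sqrt(21)/62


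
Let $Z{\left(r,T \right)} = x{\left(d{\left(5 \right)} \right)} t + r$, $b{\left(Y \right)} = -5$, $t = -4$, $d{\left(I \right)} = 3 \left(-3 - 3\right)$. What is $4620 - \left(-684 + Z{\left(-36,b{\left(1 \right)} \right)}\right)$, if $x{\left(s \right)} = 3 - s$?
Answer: $5424$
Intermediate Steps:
$d{\left(I \right)} = -18$ ($d{\left(I \right)} = 3 \left(-6\right) = -18$)
$Z{\left(r,T \right)} = -84 + r$ ($Z{\left(r,T \right)} = \left(3 - -18\right) \left(-4\right) + r = \left(3 + 18\right) \left(-4\right) + r = 21 \left(-4\right) + r = -84 + r$)
$4620 - \left(-684 + Z{\left(-36,b{\left(1 \right)} \right)}\right) = 4620 - \left(-684 - 120\right) = 4620 - -804 = 4620 + 804 = 5424$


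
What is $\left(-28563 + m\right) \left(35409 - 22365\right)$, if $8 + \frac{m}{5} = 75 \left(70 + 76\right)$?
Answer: $341061468$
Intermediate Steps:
$m = 54710$ ($m = -40 + 5 \cdot 75 \left(70 + 76\right) = -40 + 5 \cdot 75 \cdot 146 = -40 + 5 \cdot 10950 = -40 + 54750 = 54710$)
$\left(-28563 + m\right) \left(35409 - 22365\right) = \left(-28563 + 54710\right) \left(35409 - 22365\right) = 26147 \cdot 13044 = 341061468$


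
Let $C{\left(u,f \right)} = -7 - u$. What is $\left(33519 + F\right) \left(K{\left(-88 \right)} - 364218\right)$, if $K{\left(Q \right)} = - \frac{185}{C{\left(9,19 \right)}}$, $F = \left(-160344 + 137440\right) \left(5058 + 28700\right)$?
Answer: $\frac{4505435915044039}{16} \approx 2.8159 \cdot 10^{14}$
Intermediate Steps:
$F = -773193232$ ($F = \left(-22904\right) 33758 = -773193232$)
$K{\left(Q \right)} = \frac{185}{16}$ ($K{\left(Q \right)} = - \frac{185}{-7 - 9} = - \frac{185}{-16} = \left(-185\right) \left(- \frac{1}{16}\right) = \frac{185}{16}$)
$\left(33519 + F\right) \left(K{\left(-88 \right)} - 364218\right) = \left(33519 - 773193232\right) \left(\frac{185}{16} - 364218\right) = \left(-773159713\right) \left(- \frac{5827303}{16}\right) = \frac{4505435915044039}{16}$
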